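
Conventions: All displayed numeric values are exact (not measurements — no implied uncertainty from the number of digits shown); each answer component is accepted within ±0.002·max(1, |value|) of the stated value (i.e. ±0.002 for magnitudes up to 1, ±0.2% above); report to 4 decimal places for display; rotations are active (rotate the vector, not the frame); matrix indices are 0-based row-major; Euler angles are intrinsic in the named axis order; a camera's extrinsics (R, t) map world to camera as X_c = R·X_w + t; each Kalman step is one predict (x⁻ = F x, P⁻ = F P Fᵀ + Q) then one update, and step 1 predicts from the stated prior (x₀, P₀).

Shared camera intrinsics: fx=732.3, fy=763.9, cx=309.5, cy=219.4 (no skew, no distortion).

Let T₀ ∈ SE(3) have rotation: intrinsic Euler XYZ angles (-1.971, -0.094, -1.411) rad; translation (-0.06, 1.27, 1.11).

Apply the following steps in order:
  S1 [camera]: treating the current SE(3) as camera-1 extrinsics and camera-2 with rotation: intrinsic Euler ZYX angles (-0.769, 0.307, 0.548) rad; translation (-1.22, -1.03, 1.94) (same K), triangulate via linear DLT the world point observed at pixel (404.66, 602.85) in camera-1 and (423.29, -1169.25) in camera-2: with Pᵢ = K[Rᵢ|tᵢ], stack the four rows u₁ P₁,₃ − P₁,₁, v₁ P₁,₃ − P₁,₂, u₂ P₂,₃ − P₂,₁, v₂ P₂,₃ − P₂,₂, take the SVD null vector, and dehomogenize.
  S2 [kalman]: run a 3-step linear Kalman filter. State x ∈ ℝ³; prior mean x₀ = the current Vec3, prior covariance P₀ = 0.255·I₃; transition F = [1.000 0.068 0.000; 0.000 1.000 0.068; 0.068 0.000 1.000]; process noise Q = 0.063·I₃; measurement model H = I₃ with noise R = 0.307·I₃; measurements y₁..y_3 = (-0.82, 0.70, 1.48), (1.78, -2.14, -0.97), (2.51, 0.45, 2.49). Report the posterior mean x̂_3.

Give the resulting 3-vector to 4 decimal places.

after S1 (triangulate): (1.7521, 0.1071, -0.5655)
after S2 (kf_track): (1.5969, -0.1653, 0.9750)

result = (1.5969, -0.1653, 0.9750)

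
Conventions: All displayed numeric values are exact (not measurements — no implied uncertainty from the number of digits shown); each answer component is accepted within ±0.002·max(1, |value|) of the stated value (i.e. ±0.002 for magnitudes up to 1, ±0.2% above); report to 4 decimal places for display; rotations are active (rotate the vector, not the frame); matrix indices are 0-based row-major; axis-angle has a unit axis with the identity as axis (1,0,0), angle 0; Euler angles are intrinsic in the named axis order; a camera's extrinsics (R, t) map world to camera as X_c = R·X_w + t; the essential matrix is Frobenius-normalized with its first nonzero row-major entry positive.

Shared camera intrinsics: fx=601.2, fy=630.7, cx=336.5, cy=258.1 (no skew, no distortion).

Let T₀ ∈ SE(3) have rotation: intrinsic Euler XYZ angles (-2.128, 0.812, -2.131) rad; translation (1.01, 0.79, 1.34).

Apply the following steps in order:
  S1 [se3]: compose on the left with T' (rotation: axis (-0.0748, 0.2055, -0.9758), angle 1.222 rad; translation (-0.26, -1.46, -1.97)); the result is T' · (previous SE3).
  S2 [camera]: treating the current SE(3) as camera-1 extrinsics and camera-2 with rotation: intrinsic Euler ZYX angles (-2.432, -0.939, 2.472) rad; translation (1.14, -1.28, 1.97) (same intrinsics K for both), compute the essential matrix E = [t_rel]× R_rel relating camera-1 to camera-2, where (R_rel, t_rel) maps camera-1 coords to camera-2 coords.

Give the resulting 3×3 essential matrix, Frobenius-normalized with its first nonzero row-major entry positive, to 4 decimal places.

after S1 (compose_se3): R=[0.7010 0.1702 0.6925; 0.5937 -0.6773 -0.4345; 0.3951 0.7158 -0.5758], t=(1.1285, -2.1872, -0.9785)
after S2 (essential): [0.0776 -0.2499 0.5254; 0.5600 0.0747 0.2240; 0.3714 0.2713 -0.2729]

matrix = [0.0776 -0.2499 0.5254; 0.5600 0.0747 0.2240; 0.3714 0.2713 -0.2729]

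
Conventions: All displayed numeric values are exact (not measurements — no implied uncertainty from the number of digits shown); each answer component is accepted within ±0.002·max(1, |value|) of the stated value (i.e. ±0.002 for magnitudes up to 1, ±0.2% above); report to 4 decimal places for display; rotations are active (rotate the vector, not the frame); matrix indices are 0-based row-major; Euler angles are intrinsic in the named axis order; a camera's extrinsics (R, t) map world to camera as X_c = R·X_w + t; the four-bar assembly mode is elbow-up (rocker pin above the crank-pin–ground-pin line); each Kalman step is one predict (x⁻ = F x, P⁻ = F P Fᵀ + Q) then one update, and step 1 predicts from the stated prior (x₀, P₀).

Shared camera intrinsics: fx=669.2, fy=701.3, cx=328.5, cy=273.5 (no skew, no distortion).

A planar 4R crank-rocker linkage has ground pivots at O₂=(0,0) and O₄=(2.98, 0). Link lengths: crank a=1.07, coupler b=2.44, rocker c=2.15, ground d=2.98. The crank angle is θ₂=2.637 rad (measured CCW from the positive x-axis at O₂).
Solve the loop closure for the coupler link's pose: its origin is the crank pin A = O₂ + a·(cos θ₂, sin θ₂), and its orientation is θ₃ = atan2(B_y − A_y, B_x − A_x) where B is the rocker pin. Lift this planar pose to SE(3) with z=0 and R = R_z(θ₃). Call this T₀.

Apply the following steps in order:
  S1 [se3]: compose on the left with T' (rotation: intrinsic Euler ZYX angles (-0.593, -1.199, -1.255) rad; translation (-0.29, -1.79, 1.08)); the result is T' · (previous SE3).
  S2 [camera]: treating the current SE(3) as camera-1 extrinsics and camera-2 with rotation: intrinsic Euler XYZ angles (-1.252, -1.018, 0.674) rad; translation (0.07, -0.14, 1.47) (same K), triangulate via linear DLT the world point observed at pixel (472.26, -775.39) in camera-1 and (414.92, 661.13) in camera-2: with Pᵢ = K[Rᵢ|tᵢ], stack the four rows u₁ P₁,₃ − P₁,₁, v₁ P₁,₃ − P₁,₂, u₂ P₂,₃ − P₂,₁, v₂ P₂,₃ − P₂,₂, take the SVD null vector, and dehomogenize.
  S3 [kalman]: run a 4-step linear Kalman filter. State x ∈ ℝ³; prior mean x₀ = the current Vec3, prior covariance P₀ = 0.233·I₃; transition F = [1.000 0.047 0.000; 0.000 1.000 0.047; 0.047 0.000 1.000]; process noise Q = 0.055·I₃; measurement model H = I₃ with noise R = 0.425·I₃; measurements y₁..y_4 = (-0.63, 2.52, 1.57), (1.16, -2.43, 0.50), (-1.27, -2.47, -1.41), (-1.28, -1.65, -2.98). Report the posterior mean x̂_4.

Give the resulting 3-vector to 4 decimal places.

result = (-0.5466, -1.2842, -0.9427)

source (fourbar_fk): coupler pose = R=[0.9336 -0.3584 0.0000; 0.3584 0.9336 0.0000; 0.0000 0.0000 1.0000], t=(-0.9366, 0.5173, 0.0000)
after S1 (compose_se3): R=[0.6067 0.7397 0.2913; -0.2746 -0.1488 0.9500; 0.7460 -0.6563 0.1128], t=(-0.1025, -1.7226, 0.0287)
after S2 (triangulate): (0.8542, -0.4364, 0.4182)
after S3 (kf_track): (-0.5466, -1.2842, -0.9427)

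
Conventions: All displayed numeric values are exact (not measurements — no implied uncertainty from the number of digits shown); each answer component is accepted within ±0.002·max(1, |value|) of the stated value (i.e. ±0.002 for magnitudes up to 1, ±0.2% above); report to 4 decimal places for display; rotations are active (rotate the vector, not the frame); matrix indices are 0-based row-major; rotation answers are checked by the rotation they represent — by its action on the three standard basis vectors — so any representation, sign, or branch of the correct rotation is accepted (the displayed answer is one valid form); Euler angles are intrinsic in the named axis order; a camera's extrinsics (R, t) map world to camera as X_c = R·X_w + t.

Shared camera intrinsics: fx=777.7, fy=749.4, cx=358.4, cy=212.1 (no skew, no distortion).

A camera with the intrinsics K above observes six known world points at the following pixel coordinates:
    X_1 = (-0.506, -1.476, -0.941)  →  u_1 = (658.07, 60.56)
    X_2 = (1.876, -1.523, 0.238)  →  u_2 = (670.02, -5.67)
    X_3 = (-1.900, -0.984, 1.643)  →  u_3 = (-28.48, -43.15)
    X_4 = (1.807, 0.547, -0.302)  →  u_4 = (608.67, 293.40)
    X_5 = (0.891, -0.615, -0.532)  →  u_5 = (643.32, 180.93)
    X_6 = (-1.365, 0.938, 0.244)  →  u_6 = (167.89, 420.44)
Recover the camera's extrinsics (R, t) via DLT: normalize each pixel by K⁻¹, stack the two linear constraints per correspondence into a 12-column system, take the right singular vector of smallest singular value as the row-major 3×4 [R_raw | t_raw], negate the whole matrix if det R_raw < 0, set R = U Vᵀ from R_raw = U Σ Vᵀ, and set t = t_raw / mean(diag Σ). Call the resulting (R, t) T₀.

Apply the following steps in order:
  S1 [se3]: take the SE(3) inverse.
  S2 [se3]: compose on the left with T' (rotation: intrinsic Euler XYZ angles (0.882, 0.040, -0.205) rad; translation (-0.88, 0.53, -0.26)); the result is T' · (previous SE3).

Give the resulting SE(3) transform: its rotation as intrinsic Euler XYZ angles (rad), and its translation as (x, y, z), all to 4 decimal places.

rotation (euler_xyz) = (0.4177, 0.8928, -0.0536), translation = (-4.4743, 1.3040, -2.4644)

source (pnp_recover): camera pose = R=[0.7197 -0.2551 -0.6458; -0.1261 0.8666 -0.4828; 0.6828 0.4289 0.5915], t=(0.4300, 0.2100, 4.2601)
after S1 (invert_se3): R=[0.7197 -0.1261 0.6828; -0.2551 0.8666 0.4289; -0.6458 -0.4828 0.5915], t=(-3.1917, -1.8993, -2.1408)
after S2 (compose_se3): R=[0.6263 0.0336 0.7788; 0.2665 0.9297 -0.2544; -0.7326 0.3669 0.5733], t=(-4.4743, 1.3040, -2.4644)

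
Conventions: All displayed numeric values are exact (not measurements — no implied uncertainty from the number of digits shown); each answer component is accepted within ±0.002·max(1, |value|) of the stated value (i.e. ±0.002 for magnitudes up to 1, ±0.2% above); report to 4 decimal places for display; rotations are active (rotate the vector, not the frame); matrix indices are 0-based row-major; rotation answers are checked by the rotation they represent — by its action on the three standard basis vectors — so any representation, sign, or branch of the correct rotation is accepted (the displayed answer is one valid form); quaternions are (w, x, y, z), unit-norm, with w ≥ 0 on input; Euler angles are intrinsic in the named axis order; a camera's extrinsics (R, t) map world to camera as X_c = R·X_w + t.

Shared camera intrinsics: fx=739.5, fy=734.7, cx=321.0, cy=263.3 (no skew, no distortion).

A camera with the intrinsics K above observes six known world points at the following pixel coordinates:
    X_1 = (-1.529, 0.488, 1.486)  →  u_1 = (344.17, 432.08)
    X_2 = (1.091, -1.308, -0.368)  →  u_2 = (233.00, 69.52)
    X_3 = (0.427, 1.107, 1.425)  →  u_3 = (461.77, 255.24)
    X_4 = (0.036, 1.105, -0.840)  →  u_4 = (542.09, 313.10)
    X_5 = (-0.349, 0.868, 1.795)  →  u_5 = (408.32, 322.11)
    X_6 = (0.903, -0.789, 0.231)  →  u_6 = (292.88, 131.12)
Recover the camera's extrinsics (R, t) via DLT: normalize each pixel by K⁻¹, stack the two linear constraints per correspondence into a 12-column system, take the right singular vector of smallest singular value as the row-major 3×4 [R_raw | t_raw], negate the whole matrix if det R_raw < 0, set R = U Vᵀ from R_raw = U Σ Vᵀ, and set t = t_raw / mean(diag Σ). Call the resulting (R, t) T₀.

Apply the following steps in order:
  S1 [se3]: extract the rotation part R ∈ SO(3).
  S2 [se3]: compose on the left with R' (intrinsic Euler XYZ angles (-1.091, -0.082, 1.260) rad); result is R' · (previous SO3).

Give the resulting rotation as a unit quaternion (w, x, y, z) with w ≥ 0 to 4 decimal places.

source (pnp_recover): camera pose = R=[0.2737 0.9574 -0.0920; -0.9617 0.2736 -0.0145; 0.0113 0.0925 0.9957], t=(0.3103, 0.0501, 5.6012)
after S1 (rot_of_se3): [0.2737 0.9574 -0.0920; -0.9617 0.2736 -0.0145; 0.0113 0.0925 0.9957]
after S2 (compose_so3): [0.9951 0.0246 -0.0958; 0.0671 0.5435 0.8367; 0.0727 -0.8391 0.5392]

rotation (quat) = (0.8772, -0.4776, -0.0480, 0.0121)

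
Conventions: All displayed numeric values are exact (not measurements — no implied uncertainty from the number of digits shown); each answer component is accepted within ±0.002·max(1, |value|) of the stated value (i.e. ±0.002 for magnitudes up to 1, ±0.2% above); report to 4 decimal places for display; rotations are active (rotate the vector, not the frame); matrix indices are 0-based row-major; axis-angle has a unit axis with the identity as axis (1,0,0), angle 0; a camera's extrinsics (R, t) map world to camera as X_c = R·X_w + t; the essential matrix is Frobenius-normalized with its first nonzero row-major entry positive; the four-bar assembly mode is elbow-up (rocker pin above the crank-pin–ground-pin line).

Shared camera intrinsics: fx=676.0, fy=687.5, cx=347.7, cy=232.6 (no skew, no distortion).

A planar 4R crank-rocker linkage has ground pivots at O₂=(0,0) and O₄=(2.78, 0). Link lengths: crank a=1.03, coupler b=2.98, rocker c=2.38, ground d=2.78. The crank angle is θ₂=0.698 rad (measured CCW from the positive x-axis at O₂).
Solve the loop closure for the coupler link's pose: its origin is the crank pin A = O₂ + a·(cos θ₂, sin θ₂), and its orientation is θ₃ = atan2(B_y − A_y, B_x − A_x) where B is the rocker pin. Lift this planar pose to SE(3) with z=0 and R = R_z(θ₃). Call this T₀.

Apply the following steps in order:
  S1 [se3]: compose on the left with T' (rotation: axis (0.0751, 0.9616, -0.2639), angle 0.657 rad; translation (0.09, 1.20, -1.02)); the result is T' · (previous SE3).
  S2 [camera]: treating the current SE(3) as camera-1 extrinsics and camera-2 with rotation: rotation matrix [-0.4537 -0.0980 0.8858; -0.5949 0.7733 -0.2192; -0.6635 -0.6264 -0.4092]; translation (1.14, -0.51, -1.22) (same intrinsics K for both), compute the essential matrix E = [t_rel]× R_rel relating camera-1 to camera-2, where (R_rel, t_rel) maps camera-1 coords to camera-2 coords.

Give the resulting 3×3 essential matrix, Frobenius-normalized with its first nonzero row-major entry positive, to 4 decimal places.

matrix = [0.0751 -0.0201 -0.0250; 0.4045 0.5376 0.2166; -0.5635 0.3152 0.2773]

source (fourbar_fk): coupler pose = R=[0.8283 -0.5603 0.0000; 0.5603 0.8283 0.0000; 0.0000 0.0000 1.0000], t=(0.7891, 0.6620, 0.0000)
after S1 (compose_se3): R=[0.7556 -0.2984 0.5832; 0.4305 0.8972 -0.0987; -0.4938 0.3256 0.8063], t=(0.8324, 1.7363, -1.4913)
after S2 (essential): [0.0751 -0.0201 -0.0250; 0.4045 0.5376 0.2166; -0.5635 0.3152 0.2773]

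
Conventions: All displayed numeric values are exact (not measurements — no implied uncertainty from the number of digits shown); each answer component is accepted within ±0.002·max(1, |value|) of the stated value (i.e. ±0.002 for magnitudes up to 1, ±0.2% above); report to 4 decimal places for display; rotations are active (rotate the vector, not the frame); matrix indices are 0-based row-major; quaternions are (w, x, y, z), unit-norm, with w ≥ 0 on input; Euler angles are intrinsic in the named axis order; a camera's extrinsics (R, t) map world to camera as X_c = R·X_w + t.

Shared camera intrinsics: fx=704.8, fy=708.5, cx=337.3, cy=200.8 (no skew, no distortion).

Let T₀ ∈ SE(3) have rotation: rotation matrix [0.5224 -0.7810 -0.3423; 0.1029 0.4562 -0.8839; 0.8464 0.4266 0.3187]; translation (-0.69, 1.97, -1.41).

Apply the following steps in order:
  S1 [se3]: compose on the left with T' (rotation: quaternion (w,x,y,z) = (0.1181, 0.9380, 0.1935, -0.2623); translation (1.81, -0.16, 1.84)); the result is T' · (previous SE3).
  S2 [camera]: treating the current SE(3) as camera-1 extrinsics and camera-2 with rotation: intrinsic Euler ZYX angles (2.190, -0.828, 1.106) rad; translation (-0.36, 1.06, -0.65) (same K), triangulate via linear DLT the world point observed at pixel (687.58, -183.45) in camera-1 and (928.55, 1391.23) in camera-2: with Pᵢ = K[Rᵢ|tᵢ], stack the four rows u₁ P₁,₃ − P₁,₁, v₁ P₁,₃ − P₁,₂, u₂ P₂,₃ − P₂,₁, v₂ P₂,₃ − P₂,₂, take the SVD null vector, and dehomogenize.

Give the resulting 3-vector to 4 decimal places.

after S1 (compose_se3): R=[0.0773 -0.6116 -0.7874; -0.2085 -0.7822 0.5871; -0.9750 0.1188 -0.1880], t=(2.7331, -1.6797, 3.6242)
after S2 (triangulate): (1.2858, 0.4166, 1.9814)

result = (1.2858, 0.4166, 1.9814)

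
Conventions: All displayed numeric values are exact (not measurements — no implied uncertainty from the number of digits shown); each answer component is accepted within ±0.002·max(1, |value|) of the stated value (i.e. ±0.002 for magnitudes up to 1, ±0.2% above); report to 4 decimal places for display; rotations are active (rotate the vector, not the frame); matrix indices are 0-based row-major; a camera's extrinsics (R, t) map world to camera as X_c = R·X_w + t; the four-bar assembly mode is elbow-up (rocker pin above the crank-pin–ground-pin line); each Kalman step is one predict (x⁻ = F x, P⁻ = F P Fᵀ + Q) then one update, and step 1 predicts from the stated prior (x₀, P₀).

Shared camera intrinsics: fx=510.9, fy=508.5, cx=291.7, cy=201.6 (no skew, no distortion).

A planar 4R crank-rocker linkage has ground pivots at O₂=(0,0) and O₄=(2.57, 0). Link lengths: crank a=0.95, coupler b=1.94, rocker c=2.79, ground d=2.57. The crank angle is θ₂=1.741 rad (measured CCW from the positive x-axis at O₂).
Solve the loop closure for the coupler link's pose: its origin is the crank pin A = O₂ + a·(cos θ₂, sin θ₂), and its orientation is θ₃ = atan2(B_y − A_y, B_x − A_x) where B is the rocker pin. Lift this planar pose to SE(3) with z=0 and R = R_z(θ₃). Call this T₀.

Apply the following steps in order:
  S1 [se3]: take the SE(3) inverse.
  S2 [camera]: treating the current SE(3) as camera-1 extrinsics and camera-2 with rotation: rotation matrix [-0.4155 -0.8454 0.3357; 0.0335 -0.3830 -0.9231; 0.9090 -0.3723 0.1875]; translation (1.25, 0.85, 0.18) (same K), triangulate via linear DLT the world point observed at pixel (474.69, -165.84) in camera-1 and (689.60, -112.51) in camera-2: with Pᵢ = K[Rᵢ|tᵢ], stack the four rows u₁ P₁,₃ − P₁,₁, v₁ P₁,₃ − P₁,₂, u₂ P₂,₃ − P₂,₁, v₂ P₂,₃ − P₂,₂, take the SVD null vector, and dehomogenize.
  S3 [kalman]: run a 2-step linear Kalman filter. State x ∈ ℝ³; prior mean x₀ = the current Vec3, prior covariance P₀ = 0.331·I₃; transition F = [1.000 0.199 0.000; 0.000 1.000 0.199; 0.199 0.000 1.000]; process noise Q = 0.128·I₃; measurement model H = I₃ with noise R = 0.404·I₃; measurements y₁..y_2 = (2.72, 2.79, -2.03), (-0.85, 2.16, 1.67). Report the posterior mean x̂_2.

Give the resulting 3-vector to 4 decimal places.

result = (0.8841, 1.9108, 0.7331)

source (fourbar_fk): coupler pose = R=[0.6636 -0.7481 0.0000; 0.7481 0.6636 0.0000; 0.0000 0.0000 1.0000], t=(-0.1609, 0.9363, 0.0000)
after S1 (invert_se3): R=[0.6636 0.7481 0.0000; -0.7481 0.6636 -0.0000; 0.0000 0.0000 1.0000], t=(-0.5936, -0.7417, 0.0000)
after S2 (triangulate): (0.8965, 0.6488, 1.3587)
after S3 (kf_track): (0.8841, 1.9108, 0.7331)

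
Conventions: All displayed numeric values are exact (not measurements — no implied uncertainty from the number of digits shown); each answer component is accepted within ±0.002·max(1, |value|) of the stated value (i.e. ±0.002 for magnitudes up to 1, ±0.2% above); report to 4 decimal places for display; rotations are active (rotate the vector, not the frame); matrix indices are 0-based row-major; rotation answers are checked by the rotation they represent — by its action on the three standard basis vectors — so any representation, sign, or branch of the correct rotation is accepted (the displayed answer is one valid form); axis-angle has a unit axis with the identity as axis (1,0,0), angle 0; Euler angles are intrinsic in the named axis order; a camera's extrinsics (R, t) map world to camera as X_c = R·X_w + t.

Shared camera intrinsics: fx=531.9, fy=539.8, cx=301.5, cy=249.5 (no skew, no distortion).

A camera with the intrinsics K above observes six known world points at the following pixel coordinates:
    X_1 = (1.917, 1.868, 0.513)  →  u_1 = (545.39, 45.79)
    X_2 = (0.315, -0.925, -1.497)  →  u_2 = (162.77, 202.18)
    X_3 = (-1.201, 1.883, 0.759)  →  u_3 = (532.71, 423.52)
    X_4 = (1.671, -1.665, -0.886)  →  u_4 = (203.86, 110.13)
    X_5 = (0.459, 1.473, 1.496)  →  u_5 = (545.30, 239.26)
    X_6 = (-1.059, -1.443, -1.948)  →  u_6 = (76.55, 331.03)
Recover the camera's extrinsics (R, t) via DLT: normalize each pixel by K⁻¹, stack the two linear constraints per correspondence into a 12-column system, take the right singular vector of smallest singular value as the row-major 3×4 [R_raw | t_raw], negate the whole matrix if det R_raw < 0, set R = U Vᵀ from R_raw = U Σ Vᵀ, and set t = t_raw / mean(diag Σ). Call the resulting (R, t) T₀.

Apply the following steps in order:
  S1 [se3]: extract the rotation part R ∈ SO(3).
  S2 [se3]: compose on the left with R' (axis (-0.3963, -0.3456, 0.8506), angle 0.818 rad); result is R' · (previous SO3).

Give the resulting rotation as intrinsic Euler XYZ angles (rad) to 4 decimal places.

rotation (euler_xyz) = (-0.9177, 0.2526, -0.8743)

source (pnp_recover): camera pose = R=[0.1359 0.6113 0.7796; -0.9825 -0.0182 0.1856; 0.1276 -0.7912 0.5981], t=(0.2900, 0.1000, 5.4901)
after S1 (rot_of_se3): [0.1359 0.6113 0.7796; -0.9825 -0.0182 0.1856; 0.1276 -0.7912 0.5981]
after S2 (compose_so3): [0.6212 0.7427 0.2500; -0.5935 0.2376 0.7690; 0.5118 -0.6260 0.5884]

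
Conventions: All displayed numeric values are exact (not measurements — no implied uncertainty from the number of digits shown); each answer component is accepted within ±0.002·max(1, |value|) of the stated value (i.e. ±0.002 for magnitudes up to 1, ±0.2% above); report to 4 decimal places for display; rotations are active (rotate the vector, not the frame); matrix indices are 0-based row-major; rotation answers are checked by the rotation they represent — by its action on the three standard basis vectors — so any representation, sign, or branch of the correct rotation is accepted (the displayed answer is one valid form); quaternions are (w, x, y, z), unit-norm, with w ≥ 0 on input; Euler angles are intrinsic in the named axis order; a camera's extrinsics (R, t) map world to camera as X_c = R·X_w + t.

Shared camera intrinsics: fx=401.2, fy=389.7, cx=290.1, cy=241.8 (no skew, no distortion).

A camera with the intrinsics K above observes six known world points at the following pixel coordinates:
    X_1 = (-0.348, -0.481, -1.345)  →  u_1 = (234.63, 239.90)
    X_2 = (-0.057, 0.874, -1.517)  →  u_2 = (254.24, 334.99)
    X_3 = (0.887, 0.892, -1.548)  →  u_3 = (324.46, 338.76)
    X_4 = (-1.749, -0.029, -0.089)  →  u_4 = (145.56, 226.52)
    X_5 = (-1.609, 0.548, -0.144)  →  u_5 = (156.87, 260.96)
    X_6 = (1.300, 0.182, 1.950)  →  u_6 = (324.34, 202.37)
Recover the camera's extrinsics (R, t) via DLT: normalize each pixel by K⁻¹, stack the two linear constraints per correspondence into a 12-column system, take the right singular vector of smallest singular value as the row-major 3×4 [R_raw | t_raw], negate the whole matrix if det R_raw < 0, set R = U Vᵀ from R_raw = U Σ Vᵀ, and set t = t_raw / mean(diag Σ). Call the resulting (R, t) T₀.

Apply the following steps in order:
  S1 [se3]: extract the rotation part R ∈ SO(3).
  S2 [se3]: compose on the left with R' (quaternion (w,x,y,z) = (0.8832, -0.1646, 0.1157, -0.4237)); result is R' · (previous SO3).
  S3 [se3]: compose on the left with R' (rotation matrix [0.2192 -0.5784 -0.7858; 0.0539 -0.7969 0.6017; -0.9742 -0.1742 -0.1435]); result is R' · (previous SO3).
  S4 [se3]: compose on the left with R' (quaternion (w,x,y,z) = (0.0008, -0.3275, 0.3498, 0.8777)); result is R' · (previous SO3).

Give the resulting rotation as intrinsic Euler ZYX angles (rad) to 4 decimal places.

rotation (euler_zyx) = (-1.8760, 0.2298, -0.6368)

source (pnp_recover): camera pose = R=[0.9949 -0.0775 -0.0643; 0.0408 0.8939 -0.4464; 0.0921 0.4415 0.8925], t=(-0.4498, -0.1800, 6.3093)
after S1 (rot_of_se3): [0.9949 -0.0775 -0.0643; 0.0408 0.8939 -0.4464; 0.0921 0.4415 0.8925]
after S2 (compose_so3): [0.6717 0.7392 -0.0497; -0.7408 0.6706 -0.0394; 0.0042 0.0633 0.9980]
after S3 (compose_so3): [0.5724 -0.2756 -0.7723; 0.6291 -0.4565 0.6292; -0.5259 -0.8460 -0.0879]
after S4 (compose_so3): [-0.2926 0.8076 0.5121; -0.9287 -0.1124 -0.3534; -0.2278 -0.5790 0.7829]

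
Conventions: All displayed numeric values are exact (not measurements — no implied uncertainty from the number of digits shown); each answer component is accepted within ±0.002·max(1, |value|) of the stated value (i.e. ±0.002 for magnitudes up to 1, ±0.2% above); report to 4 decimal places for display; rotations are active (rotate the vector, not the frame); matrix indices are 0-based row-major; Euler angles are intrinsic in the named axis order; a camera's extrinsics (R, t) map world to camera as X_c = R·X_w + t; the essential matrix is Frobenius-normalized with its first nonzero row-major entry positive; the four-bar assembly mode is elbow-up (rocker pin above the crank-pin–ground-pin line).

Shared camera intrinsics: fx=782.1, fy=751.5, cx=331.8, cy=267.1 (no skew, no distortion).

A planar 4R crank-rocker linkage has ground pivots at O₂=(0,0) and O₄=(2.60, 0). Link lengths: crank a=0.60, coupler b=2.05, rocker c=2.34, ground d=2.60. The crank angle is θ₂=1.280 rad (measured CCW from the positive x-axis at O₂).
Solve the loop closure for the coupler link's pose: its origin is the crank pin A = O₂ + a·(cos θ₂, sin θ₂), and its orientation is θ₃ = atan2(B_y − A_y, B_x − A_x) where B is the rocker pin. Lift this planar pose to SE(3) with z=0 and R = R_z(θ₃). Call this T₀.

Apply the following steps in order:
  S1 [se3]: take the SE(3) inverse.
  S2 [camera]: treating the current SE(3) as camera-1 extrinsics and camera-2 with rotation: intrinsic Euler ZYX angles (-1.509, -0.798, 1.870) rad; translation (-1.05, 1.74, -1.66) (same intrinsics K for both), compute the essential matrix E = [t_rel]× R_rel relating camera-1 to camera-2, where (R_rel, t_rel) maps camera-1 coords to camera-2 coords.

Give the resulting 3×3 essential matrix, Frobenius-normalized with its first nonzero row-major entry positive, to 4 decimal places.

matrix = [0.5341 0.2558 -0.1951; 0.3937 0.0533 0.2241; 0.1111 -0.1816 0.5982]

source (fourbar_fk): coupler pose = R=[0.6727 -0.7399 0.0000; 0.7399 0.6727 0.0000; 0.0000 0.0000 1.0000], t=(0.1720, 0.5748, 0.0000)
after S1 (invert_se3): R=[0.6727 0.7399 0.0000; -0.7399 0.6727 -0.0000; 0.0000 0.0000 1.0000], t=(-0.5410, -0.2594, 0.0000)
after S2 (essential): [0.5341 0.2558 -0.1951; 0.3937 0.0533 0.2241; 0.1111 -0.1816 0.5982]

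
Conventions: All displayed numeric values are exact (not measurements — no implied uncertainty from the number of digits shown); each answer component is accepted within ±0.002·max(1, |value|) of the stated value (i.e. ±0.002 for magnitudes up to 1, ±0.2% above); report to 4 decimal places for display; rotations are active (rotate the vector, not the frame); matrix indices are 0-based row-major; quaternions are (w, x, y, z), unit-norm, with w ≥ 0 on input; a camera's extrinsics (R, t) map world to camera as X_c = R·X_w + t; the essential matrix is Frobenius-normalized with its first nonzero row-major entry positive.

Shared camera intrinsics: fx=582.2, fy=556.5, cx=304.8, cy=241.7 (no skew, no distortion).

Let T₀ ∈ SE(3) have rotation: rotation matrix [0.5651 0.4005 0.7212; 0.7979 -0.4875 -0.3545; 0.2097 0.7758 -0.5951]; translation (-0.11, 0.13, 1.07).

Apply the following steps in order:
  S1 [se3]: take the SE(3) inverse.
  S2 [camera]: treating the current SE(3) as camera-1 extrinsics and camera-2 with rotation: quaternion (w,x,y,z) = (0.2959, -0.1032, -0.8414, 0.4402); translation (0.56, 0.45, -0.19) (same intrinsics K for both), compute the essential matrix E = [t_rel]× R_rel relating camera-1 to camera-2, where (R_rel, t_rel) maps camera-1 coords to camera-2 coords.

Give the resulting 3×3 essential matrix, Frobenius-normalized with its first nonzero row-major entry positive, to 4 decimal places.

matrix = [0.4925 -0.4783 0.1692; 0.4401 0.4964 0.1291; -0.1311 -0.1569 -0.0382]

after S1 (invert_se3): R=[0.5651 0.7979 0.2097; 0.4005 -0.4875 0.7758; 0.7213 -0.3545 -0.5951], t=(-0.2659, -0.7227, 0.7622)
after S2 (essential): [0.4925 -0.4783 0.1692; 0.4401 0.4964 0.1291; -0.1311 -0.1569 -0.0382]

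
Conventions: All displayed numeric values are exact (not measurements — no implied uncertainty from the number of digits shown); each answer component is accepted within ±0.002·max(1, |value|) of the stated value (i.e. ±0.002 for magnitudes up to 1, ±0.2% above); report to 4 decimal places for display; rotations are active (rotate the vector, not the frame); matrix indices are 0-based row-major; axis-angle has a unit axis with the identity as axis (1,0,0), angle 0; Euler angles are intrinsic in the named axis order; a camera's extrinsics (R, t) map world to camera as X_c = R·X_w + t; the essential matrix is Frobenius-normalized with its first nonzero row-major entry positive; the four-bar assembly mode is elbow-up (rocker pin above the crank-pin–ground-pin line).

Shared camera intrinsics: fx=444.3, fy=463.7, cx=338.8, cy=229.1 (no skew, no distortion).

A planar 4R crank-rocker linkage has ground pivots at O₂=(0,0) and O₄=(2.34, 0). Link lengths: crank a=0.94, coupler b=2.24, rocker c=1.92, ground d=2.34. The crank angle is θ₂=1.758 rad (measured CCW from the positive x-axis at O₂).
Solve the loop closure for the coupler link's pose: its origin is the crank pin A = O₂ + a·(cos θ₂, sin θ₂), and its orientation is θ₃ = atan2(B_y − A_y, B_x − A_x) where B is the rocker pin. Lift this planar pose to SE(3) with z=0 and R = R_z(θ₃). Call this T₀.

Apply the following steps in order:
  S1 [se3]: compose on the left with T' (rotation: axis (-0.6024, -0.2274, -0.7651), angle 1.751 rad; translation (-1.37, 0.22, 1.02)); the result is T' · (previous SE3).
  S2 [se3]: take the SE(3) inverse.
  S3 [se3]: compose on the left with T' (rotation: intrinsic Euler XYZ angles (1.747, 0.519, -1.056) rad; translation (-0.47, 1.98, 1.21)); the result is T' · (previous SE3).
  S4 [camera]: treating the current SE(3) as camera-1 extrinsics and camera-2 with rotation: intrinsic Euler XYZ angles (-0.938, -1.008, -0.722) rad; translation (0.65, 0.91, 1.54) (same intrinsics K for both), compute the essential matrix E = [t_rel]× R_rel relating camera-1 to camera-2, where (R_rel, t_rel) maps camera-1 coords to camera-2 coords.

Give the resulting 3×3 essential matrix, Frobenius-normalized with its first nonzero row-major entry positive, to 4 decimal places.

matrix = [0.3947 0.4515 -0.3176; 0.3049 0.1049 0.1449; -0.3704 0.0872 -0.5194]

source (fourbar_fk): coupler pose = R=[0.9086 -0.4177 0.0000; 0.4177 0.9086 0.0000; 0.0000 0.0000 1.0000], t=(-0.1749, 0.9236, 0.0000)
after S1 (compose_se3): R=[0.6078 0.7268 0.3198; -0.5865 0.1395 0.7978; 0.5353 -0.6725 0.5111], t=(-0.5691, 0.2142, 0.5279)
after S2 (invert_se3): R=[0.6078 -0.5865 0.5353; 0.7268 0.1395 -0.6725; 0.3198 0.7978 0.5111], t=(0.1890, 0.7388, -0.2587)
after S3 (compose_se3): R=[0.9678 0.2504 -0.0259; 0.2117 -0.8653 -0.4544; -0.1362 0.4342 -0.8904], t=(0.0408, 2.5257, 1.5095)
after S4 (essential): [0.3947 0.4515 -0.3176; 0.3049 0.1049 0.1449; -0.3704 0.0872 -0.5194]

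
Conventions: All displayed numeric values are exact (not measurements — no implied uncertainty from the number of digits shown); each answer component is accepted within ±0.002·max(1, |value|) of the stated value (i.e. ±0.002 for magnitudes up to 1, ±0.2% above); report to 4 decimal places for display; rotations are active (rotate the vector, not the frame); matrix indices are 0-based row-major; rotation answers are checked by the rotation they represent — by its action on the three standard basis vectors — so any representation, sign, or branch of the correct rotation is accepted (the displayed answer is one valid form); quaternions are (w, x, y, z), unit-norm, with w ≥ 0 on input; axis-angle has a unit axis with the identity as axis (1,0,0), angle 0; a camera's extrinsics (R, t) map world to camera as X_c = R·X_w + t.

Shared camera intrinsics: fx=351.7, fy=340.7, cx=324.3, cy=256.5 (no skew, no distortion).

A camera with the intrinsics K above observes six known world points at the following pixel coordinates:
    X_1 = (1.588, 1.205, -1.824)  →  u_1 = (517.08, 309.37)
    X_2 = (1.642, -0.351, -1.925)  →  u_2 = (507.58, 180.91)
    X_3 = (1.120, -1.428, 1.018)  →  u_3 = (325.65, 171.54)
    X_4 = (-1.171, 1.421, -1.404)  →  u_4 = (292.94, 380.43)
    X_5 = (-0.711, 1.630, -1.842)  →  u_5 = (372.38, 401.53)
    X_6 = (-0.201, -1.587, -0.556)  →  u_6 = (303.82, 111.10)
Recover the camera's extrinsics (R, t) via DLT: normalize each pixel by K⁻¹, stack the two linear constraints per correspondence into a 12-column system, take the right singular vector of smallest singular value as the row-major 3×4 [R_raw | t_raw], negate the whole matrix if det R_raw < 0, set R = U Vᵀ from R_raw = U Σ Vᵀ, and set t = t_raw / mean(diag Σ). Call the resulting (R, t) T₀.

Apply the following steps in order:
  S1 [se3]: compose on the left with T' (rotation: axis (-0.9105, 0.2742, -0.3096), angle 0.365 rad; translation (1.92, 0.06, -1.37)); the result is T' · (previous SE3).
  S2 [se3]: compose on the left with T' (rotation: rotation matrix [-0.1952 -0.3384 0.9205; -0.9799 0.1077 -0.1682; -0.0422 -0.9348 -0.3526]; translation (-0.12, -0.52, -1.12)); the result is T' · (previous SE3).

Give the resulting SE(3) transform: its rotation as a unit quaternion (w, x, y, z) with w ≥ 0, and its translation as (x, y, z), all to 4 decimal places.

rotation (quat) = (0.3673, -0.7009, 0.5908, -0.1576), translation = (1.9789, -3.1375, -3.6852)

source (pnp_recover): camera pose = R=[0.8362 0.1165 -0.5359; -0.0594 0.9907 0.1226; 0.5452 -0.0706 0.8353], t=(-0.2000, -0.2401, 4.8400)
after S1 (compose_se3): R=[0.8847 0.2001 -0.4211; 0.0122 0.8930 0.4499; 0.4661 -0.4032 0.7875], t=(2.2633, 1.4059, 3.2769)
after S2 (compose_se3): R=[0.2522 -0.7124 0.6549; -0.9439 -0.0321 0.3286; -0.2131 -0.7011 -0.6805], t=(1.9789, -3.1375, -3.6852)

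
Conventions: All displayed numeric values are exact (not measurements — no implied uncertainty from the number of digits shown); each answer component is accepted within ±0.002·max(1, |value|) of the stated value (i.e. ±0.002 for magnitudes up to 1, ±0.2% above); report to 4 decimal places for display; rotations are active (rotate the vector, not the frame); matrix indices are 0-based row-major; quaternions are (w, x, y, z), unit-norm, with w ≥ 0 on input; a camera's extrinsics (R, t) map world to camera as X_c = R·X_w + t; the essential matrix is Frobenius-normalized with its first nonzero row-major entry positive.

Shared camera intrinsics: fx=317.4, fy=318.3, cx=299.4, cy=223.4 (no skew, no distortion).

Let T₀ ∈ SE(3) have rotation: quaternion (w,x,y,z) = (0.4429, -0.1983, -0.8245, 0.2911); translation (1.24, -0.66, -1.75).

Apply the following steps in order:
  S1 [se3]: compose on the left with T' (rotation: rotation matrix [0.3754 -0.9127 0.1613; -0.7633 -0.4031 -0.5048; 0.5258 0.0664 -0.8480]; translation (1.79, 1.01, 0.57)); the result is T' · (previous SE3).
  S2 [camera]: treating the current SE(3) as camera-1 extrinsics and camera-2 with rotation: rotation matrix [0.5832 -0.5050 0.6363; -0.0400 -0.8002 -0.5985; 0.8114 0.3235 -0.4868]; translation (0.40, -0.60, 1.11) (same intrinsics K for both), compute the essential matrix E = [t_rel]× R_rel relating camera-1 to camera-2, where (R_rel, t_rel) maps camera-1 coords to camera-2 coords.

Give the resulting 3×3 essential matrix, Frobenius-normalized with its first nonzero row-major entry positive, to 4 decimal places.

matrix = [0.3945 -0.4130 -0.3042; -0.1681 -0.5315 0.4273; -0.1966 0.1160 0.1894]

after S1 (compose_se3): R=[-0.6332 -0.7661 -0.1104; -0.1424 -0.0249 0.9895; -0.7608 0.6423 -0.0933], t=(2.5756, 1.2130, 2.6622)
after S2 (essential): [0.3945 -0.4130 -0.3042; -0.1681 -0.5315 0.4273; -0.1966 0.1160 0.1894]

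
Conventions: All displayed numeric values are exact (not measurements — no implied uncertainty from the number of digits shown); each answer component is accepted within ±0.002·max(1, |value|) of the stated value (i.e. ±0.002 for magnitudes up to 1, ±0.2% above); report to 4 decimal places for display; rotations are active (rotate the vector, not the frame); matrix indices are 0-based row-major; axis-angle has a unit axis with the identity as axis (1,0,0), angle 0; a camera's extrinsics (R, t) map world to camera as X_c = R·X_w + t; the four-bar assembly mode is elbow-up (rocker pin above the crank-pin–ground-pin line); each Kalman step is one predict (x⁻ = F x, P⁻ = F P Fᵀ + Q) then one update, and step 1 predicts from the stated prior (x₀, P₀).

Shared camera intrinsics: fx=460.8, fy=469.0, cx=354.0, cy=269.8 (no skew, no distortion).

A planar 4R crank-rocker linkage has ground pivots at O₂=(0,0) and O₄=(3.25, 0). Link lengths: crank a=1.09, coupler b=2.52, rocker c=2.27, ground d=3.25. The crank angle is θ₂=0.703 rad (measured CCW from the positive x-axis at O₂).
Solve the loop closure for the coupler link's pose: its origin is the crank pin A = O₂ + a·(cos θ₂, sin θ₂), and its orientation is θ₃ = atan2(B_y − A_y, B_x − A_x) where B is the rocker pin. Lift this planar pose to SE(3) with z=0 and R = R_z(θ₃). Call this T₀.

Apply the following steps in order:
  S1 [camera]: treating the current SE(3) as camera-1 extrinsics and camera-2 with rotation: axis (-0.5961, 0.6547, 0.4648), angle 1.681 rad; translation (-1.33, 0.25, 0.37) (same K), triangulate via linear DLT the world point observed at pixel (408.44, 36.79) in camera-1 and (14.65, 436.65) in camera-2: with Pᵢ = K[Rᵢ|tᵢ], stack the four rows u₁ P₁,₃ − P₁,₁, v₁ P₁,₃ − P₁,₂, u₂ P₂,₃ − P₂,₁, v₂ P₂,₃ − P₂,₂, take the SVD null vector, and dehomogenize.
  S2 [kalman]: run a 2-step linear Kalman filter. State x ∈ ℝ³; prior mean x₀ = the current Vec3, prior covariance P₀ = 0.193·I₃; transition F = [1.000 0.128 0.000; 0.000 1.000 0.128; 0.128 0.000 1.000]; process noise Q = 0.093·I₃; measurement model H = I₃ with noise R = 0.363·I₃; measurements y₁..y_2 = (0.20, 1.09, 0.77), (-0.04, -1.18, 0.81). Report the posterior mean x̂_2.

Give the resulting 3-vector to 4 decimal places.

result = (-0.3552, -0.1939, 0.6147)

source (fourbar_fk): coupler pose = R=[0.7954 -0.6060 0.0000; 0.6060 0.7954 0.0000; 0.0000 0.0000 1.0000], t=(0.8316, 0.7047, 0.0000)
after S1 (triangulate): (-1.1965, -0.2999, 0.5213)
after S2 (kf_track): (-0.3552, -0.1939, 0.6147)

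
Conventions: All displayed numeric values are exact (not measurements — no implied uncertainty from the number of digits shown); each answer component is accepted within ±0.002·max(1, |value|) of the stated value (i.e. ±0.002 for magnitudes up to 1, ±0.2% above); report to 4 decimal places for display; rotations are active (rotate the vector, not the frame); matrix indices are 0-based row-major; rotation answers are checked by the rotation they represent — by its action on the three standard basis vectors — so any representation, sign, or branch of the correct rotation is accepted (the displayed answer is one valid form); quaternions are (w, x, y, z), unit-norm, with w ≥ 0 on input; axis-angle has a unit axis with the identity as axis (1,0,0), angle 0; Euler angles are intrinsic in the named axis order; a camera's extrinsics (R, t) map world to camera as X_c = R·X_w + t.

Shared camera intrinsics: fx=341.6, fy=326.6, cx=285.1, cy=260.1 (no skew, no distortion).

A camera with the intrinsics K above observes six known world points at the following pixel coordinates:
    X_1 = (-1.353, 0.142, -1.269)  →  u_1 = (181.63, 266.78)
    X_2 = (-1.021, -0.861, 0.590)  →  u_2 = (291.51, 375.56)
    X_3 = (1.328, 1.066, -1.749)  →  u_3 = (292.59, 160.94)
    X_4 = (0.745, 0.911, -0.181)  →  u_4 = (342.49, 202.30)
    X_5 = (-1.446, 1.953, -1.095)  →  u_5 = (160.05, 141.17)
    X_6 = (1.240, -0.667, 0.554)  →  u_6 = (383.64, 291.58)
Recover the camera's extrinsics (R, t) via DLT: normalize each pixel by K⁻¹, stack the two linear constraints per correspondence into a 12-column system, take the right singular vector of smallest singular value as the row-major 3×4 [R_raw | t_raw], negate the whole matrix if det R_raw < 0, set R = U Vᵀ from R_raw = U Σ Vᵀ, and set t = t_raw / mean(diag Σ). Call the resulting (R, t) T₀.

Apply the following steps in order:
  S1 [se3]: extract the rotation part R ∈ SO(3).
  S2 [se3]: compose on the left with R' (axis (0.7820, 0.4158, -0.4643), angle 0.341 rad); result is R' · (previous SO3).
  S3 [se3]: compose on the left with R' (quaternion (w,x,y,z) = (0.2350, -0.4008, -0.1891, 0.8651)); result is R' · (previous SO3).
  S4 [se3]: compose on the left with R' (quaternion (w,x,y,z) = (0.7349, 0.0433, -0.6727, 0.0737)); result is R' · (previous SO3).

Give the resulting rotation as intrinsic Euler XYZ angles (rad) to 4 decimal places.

source (pnp_recover): camera pose = R=[0.7017 0.0350 0.7116; -0.3713 -0.8344 0.4072; 0.6080 -0.5500 -0.5726], t=(0.4100, 0.2300, 4.9199)
after S1 (rot_of_se3): [0.7017 0.0350 0.7116; -0.3713 -0.8344 0.4072; 0.6080 -0.5500 -0.5726]
after S2 (compose_so3): [0.6933 -0.1759 0.6989; -0.6152 -0.6495 0.4468; 0.3753 -0.7397 -0.5585]
after S3 (compose_so3): [-0.5307 0.8443 -0.0741; 0.8381 0.5358 0.1021; 0.1259 -0.0079 -0.9920]
after S4 (compose_so3): [-0.3079 -0.0105 0.9513; 0.7788 0.5715 0.2584; -0.5465 0.8205 -0.1678]

rotation (euler_xyz) = (-2.1466, 1.2576, 3.1074)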